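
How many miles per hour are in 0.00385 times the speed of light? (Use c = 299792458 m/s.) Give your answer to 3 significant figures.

2.58 × 10^6 mph

1 speed of light = 6.70617 × 10^8 mph.
Then 0.00385 × 6.70617 × 10^8 ≈ 2.58 × 10^6 mph.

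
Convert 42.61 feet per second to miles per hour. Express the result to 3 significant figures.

1 ft/s = 0.681818 mph.
Thus 42.61 × 0.681818 ≈ 29.1 mph.

29.1 mph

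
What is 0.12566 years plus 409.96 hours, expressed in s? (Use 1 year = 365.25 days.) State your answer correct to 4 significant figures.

5.441e+6 s

0.12566 yr = 3.96553e+6 s and 409.96 h = 1.47586e+6 s.
3.96553e+6 + 1.47586e+6 ≈ 5.441e+6 s.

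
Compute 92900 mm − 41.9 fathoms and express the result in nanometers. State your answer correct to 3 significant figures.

1.63 × 10^10 nm

92900 mm = 9.29000 × 10^10 nm and 41.9 fathom = 7.66267 × 10^10 nm.
9.29000 × 10^10 − 7.66267 × 10^10 ≈ 1.63 × 10^10 nm.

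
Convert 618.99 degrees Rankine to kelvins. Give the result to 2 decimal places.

°R = K × 9/5.
Applying the formula gives 343.88 K.

343.88 K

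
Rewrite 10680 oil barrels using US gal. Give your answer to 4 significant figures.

1 bbl = 42.0000 US gallons.
Then 10680 × 42.0000 ≈ 448600 US gal.

448600 US gallons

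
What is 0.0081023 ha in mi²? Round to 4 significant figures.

3.128 × 10^-5 mi²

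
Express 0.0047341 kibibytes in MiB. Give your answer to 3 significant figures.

4.62e-6 MiB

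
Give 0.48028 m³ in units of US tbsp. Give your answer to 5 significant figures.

32480 US tbsp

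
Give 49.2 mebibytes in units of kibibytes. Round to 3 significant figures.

1 mebibyte = 1024.00 kibibytes.
Thus 49.2 × 1024.00 ≈ 50400 KiB.

50400 kibibytes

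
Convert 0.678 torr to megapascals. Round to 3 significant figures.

1 torr = 0.000133322 MPa.
0.678 × 0.000133322 ≈ 9.04 × 10^-5 MPa.

9.04 × 10^-5 megapascals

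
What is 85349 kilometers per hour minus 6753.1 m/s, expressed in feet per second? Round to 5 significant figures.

55626 ft/s

85349 km/h = 77782.33 ft/s and 6753.1 m/s = 22155.84 ft/s.
77782.33 − 22155.84 ≈ 55626 ft/s.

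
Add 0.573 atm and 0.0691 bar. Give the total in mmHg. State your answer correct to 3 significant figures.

0.573 atm = 435.480 mmHg and 0.0691 bar = 51.8293 mmHg.
435.480 + 51.8293 ≈ 487 mmHg.

487 mmHg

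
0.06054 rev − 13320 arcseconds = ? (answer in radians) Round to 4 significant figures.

0.3158 rad

0.06054 rev = 0.380384 rad and 13320 arcsec = 0.0645772 rad.
0.380384 − 0.0645772 ≈ 0.3158 rad.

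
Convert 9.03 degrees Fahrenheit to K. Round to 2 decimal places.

K = (°F + 459.67) × 5/9.
Applying the formula gives 260.39 K.

260.39 K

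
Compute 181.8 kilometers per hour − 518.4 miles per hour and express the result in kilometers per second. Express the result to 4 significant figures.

181.8 km/h = 0.0505000 km/s and 518.4 mph = 0.231746 km/s.
0.0505000 − 0.231746 ≈ -0.1812 km/s.

-0.1812 kilometers per second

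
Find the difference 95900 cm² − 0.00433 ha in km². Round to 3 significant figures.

95900 cm² = 9.59000e-6 km² and 0.00433 ha = 4.33000e-5 km².
9.59000e-6 − 4.33000e-5 ≈ -3.37e-5 km².

-3.37e-5 km²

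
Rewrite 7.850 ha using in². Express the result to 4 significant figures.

1 ha = 1.55000 × 10^7 in².
Thus 7.850 × 1.55000 × 10^7 ≈ 1.217 × 10^8 in².

1.217 × 10^8 in²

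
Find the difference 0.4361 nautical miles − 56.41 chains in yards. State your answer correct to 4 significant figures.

-357.8 yards

0.4361 nmi = 883.265 yd and 56.41 chain = 1241.02 yd.
883.265 − 1241.02 ≈ -357.8 yd.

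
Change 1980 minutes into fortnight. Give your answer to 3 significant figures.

1 min = 4.96032 × 10^-5 fortnights.
So 1980 × 4.96032 × 10^-5 ≈ 0.0982 fortnight.

0.0982 fortnights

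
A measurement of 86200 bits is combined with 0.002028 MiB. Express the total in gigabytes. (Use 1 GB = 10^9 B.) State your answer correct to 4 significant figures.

1.290e-5 GB

86200 bit = 1.07750e-5 GB and 0.002028 MiB = 2.12651e-6 GB.
1.07750e-5 + 2.12651e-6 ≈ 1.290e-5 GB.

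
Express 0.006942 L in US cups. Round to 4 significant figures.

1 L = 4.22675 US cup.
0.006942 × 4.22675 ≈ 0.02934 US cup.

0.02934 US cup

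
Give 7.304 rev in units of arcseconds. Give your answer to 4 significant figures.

1 revolution = 1.29600e+6 arcsec.
So 7.304 × 1.29600e+6 ≈ 9.466e+6 arcsec.

9.466e+6 arcseconds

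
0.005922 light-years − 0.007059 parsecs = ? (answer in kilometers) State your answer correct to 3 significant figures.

-1.62e+11 kilometers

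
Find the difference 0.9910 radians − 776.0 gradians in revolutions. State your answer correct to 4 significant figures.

0.9910 rad = 0.157723 rev and 776.0 grad = 1.94000 rev.
0.157723 − 1.94000 ≈ -1.782 rev.

-1.782 revolutions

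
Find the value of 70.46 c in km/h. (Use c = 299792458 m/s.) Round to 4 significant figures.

7.604e+10 kilometers per hour

1 speed of light = 1.07925e+9 kilometers per hour.
70.46 × 1.07925e+9 ≈ 7.604e+10 km/h.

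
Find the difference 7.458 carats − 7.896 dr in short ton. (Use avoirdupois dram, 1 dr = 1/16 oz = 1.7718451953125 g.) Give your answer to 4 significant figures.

-1.378e-5 short tons

7.458 ct = 1.64421e-6 short ton and 7.896 dr = 1.54219e-5 short ton.
1.64421e-6 − 1.54219e-5 ≈ -1.378e-5 short ton.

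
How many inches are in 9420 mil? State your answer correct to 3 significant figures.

9.42 in

1 mil = 0.00100000 in.
9420 × 0.00100000 ≈ 9.42 in.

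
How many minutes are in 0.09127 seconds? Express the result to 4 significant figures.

0.001521 minutes

1 second = 0.0166667 minutes.
0.09127 × 0.0166667 ≈ 0.001521 min.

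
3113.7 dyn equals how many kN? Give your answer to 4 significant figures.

1 dyne = 1.00000 × 10^-8 kN.
3113.7 × 1.00000 × 10^-8 ≈ 3.114 × 10^-5 kN.

3.114 × 10^-5 kN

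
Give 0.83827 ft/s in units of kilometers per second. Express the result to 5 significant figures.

0.00025550 kilometers per second

1 ft/s = 0.000304800 kilometers per second.
Then 0.83827 × 0.000304800 ≈ 0.00025550 km/s.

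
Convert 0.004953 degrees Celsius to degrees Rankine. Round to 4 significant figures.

°R = (°C + 273.15) × 9/5.
Applying the formula gives 491.7 °R.

491.7 °R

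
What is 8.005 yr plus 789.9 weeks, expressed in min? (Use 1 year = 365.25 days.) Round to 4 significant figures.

8.005 yr = 4.21031 × 10^6 min and 789.9 wk = 7.96219 × 10^6 min.
4.21031 × 10^6 + 7.96219 × 10^6 ≈ 1.217 × 10^7 min.

1.217 × 10^7 min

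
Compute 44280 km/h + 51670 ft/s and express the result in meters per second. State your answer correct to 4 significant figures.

28050 meters per second

44280 km/h = 12300.0 m/s and 51670 ft/s = 15749.0 m/s.
12300.0 + 15749.0 ≈ 28050 m/s.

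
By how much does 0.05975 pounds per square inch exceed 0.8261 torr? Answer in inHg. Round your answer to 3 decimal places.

0.05975 psi = 0.121652 inHg and 0.8261 torr = 0.0325236 inHg.
0.121652 − 0.0325236 ≈ 0.089 inHg.

0.089 inHg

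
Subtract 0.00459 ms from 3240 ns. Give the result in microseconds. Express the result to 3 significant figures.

3240 ns = 3.24000 μs and 0.00459 ms = 4.59000 μs.
3.24000 − 4.59000 ≈ -1.35 μs.

-1.35 μs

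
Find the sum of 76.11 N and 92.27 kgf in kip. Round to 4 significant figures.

76.11 N = 0.0171102 kip and 92.27 kgf = 0.203421 kip.
0.0171102 + 0.203421 ≈ 0.2205 kip.

0.2205 kips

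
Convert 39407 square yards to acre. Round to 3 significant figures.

8.14 acres

1 yd² = 0.000206612 acre.
So 39407 × 0.000206612 ≈ 8.14 acre.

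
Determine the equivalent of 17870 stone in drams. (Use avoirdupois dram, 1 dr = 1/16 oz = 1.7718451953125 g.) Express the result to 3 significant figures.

6.40e+7 drams

1 stone = 3584.00 dr.
Then 17870 × 3584.00 ≈ 6.40e+7 dr.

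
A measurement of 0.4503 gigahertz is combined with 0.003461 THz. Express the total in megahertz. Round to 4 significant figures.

3911 MHz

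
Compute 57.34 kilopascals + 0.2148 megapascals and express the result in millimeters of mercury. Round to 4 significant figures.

2041 mmHg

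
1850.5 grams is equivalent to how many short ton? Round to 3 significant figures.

1 g = 1.10231 × 10^-6 short ton.
So 1850.5 × 1.10231 × 10^-6 ≈ 0.00204 short ton.

0.00204 short ton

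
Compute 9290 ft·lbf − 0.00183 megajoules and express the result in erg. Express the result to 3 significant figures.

9290 ft·lbf = 1.25955e+11 erg and 0.00183 MJ = 1.83000e+10 erg.
1.25955e+11 − 1.83000e+10 ≈ 1.08e+11 erg.

1.08e+11 ergs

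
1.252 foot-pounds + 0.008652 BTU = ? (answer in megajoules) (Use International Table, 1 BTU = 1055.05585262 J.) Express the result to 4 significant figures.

1.252 ft·lbf = 1.69748 × 10^-6 MJ and 0.008652 BTU = 9.12834 × 10^-6 MJ.
1.69748 × 10^-6 + 9.12834 × 10^-6 ≈ 1.083 × 10^-5 MJ.

1.083 × 10^-5 MJ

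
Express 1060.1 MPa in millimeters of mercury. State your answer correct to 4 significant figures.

7.951 × 10^6 mmHg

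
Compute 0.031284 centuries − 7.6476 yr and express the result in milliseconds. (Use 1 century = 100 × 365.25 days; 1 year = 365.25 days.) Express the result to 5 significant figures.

-1.4262 × 10^11 milliseconds

0.031284 century = 9.87248 × 10^10 ms and 7.6476 yr = 2.41340 × 10^11 ms.
9.87248 × 10^10 − 2.41340 × 10^11 ≈ -1.4262 × 10^11 ms.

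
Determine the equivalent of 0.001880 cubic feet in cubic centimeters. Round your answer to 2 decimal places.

53.24 cubic centimeters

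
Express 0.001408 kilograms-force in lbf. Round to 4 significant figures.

0.003104 lbf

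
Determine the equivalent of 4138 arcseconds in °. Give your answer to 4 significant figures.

1.149 °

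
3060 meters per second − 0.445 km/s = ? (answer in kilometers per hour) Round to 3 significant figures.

9410 km/h

3060 m/s = 11016.0 km/h and 0.445 km/s = 1602.00 km/h.
11016.0 − 1602.00 ≈ 9410 km/h.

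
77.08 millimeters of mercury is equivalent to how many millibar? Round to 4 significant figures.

102.8 millibar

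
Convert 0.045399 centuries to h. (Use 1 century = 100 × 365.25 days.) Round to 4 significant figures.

39800 h

1 century = 876600 h.
0.045399 × 876600 ≈ 39800 h.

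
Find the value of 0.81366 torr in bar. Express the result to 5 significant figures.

1 torr = 0.00133322 bar.
Then 0.81366 × 0.00133322 ≈ 0.0010848 bar.

0.0010848 bar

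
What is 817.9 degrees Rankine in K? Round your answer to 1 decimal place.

°R = K × 9/5.
Applying the formula gives 454.4 K.

454.4 K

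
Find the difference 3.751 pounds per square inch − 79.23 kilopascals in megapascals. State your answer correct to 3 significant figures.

3.751 psi = 0.0258622 MPa and 79.23 kPa = 0.0792300 MPa.
0.0258622 − 0.0792300 ≈ -0.0534 MPa.

-0.0534 MPa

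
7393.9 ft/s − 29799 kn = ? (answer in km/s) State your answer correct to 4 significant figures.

-13.08 kilometers per second

7393.9 ft/s = 2.25366 km/s and 29799 kn = 15.3299 km/s.
2.25366 − 15.3299 ≈ -13.08 km/s.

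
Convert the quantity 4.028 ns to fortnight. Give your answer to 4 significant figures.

1 nanosecond = 8.26720e-16 fortnight.
Thus 4.028 × 8.26720e-16 ≈ 3.330e-15 fortnight.

3.330e-15 fortnight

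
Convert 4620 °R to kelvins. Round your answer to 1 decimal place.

2566.7 K

°R = K × 9/5.
Applying the formula gives 2566.7 K.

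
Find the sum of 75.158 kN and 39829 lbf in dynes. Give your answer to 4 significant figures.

2.523e+10 dynes

75.158 kN = 7.51580e+9 dyn and 39829 lbf = 1.77168e+10 dyn.
7.51580e+9 + 1.77168e+10 ≈ 2.523e+10 dyn.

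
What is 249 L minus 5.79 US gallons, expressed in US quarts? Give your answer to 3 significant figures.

249 L = 263.115 US qt and 5.79 US gal = 23.1600 US qt.
263.115 − 23.1600 ≈ 240 US qt.

240 US qt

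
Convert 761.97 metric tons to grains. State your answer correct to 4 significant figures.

1 t = 1.54324e+7 gr.
So 761.97 × 1.54324e+7 ≈ 1.176e+10 gr.

1.176e+10 gr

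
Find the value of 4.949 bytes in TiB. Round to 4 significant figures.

1 B = 9.09495 × 10^-13 tebibytes.
Thus 4.949 × 9.09495 × 10^-13 ≈ 4.501 × 10^-12 TiB.

4.501 × 10^-12 TiB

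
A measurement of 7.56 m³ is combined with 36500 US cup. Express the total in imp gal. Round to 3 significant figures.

7.56 m³ = 1662.97 imp gal and 36500 US cup = 1899.54 imp gal.
1662.97 + 1899.54 ≈ 3560 imp gal.

3560 imp gal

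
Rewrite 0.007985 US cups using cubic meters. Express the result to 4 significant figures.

1.889 × 10^-6 cubic meters

1 US cup = 0.000236588 cubic meters.
Then 0.007985 × 0.000236588 ≈ 1.889 × 10^-6 m³.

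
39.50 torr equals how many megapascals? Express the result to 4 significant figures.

1 torr = 0.000133322 MPa.
Then 39.50 × 0.000133322 ≈ 0.005266 MPa.

0.005266 MPa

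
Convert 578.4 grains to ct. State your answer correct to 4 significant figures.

187.4 ct

1 grain = 0.323995 carats.
Then 578.4 × 0.323995 ≈ 187.4 ct.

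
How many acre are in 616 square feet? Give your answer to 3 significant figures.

0.0141 acre

1 ft² = 2.29568 × 10^-5 acres.
Thus 616 × 2.29568 × 10^-5 ≈ 0.0141 acre.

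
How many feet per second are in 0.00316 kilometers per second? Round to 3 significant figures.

10.4 ft/s

1 kilometer per second = 3280.84 ft/s.
So 0.00316 × 3280.84 ≈ 10.4 ft/s.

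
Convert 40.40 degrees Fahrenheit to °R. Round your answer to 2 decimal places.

500.07 degrees Rankine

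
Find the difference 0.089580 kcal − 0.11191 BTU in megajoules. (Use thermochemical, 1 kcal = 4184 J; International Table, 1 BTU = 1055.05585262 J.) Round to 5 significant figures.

0.00025673 MJ

0.089580 kcal = 0.000374803 MJ and 0.11191 BTU = 0.000118071 MJ.
0.000374803 − 0.000118071 ≈ 0.00025673 MJ.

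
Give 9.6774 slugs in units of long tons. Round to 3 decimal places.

0.139 long ton

1 slug = 0.0143634 long tons.
9.6774 × 0.0143634 ≈ 0.139 long ton.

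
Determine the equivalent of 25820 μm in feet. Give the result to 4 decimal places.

1 μm = 3.28084e-6 ft.
Thus 25820 × 3.28084e-6 ≈ 0.0847 ft.

0.0847 feet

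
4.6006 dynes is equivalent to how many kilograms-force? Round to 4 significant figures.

4.691 × 10^-6 kgf

1 dyne = 1.01972 × 10^-6 kgf.
4.6006 × 1.01972 × 10^-6 ≈ 4.691 × 10^-6 kgf.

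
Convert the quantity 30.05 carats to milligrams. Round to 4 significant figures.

6010 mg

1 ct = 200.000 mg.
So 30.05 × 200.000 ≈ 6010 mg.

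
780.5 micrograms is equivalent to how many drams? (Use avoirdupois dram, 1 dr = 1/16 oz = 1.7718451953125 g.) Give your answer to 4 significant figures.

1 microgram = 5.64383e-7 drams.
So 780.5 × 5.64383e-7 ≈ 0.0004405 dr.

0.0004405 dr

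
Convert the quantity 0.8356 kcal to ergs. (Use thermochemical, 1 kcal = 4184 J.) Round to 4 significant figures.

3.496e+10 ergs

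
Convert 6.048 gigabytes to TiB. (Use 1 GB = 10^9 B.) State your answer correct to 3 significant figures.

0.00550 tebibytes

1 gigabyte = 0.000909495 tebibytes.
6.048 × 0.000909495 ≈ 0.00550 TiB.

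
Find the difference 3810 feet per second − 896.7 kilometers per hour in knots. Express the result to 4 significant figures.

1773 knots

3810 ft/s = 2257.36 kn and 896.7 km/h = 484.179 kn.
2257.36 − 484.179 ≈ 1773 kn.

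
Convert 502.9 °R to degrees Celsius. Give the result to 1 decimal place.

6.2 °C

°R = (°C + 273.15) × 9/5.
Applying the formula gives 6.2 °C.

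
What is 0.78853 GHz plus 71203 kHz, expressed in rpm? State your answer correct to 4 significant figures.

5.158 × 10^10 rpm

0.78853 GHz = 4.73118 × 10^10 rpm and 71203 kHz = 4.27218 × 10^9 rpm.
4.73118 × 10^10 + 4.27218 × 10^9 ≈ 5.158 × 10^10 rpm.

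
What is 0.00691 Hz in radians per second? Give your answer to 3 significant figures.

0.0434 rad/s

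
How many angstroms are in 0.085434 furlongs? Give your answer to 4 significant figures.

1 furlong = 2.01168 × 10^12 angstroms.
Thus 0.085434 × 2.01168 × 10^12 ≈ 1.719 × 10^11 Å.

1.719 × 10^11 Å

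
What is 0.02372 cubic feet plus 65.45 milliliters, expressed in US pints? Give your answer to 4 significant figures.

0.02372 ft³ = 1.41950 US pt and 65.45 mL = 0.138320 US pt.
1.41950 + 0.138320 ≈ 1.558 US pt.

1.558 US pt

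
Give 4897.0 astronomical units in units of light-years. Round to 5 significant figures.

1 astronomical unit = 1.58125 × 10^-5 ly.
Thus 4897.0 × 1.58125 × 10^-5 ≈ 0.077434 ly.

0.077434 ly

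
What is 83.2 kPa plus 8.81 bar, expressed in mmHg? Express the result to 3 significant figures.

83.2 kPa = 624.051 mmHg and 8.81 bar = 6608.04 mmHg.
624.051 + 6608.04 ≈ 7230 mmHg.

7230 mmHg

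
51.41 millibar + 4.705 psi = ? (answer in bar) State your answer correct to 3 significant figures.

51.41 mbar = 0.0514100 bar and 4.705 psi = 0.324398 bar.
0.0514100 + 0.324398 ≈ 0.376 bar.

0.376 bar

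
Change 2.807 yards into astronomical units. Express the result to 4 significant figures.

1 yard = 6.11239 × 10^-12 au.
Thus 2.807 × 6.11239 × 10^-12 ≈ 1.716 × 10^-11 au.

1.716 × 10^-11 astronomical units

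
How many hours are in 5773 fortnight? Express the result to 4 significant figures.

1.940e+6 h

1 fortnight = 336.000 h.
Thus 5773 × 336.000 ≈ 1.940e+6 h.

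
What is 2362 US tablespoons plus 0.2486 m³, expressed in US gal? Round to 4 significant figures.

2362 US tbsp = 9.22656 US gal and 0.2486 m³ = 65.6732 US gal.
9.22656 + 65.6732 ≈ 74.90 US gal.

74.90 US gallons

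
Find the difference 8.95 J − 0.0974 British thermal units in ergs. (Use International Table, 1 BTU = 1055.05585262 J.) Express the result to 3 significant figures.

-9.38 × 10^8 ergs

8.95 J = 8.95000 × 10^7 erg and 0.0974 BTU = 1.02762 × 10^9 erg.
8.95000 × 10^7 − 1.02762 × 10^9 ≈ -9.38 × 10^8 erg.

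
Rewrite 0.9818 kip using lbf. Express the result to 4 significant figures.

981.8 lbf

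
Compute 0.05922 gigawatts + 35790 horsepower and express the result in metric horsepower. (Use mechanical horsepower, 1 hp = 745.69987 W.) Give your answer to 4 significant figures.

116800 PS

0.05922 GW = 80516.8 PS and 35790 hp = 36286.4 PS.
80516.8 + 36286.4 ≈ 116800 PS.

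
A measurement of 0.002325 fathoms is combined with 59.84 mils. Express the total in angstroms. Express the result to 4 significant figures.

0.002325 fathom = 4.25196e+7 Å and 59.84 mil = 1.51994e+7 Å.
4.25196e+7 + 1.51994e+7 ≈ 5.772e+7 Å.

5.772e+7 angstroms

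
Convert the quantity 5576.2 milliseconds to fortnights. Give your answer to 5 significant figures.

4.6100e-6 fortnight

1 ms = 8.26720e-10 fortnight.
So 5576.2 × 8.26720e-10 ≈ 4.6100e-6 fortnight.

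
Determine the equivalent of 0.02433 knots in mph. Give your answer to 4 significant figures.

1 kn = 1.15078 mph.
Then 0.02433 × 1.15078 ≈ 0.02800 mph.

0.02800 mph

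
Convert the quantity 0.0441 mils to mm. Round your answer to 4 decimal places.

0.0011 millimeters

1 mil = 0.0254000 mm.
So 0.0441 × 0.0254000 ≈ 0.0011 mm.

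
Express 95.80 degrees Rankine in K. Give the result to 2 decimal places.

53.22 kelvins

°R = K × 9/5.
Applying the formula gives 53.22 K.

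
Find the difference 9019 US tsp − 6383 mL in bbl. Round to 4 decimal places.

0.2395 bbl

9019 US tsp = 0.279607 bbl and 6383 mL = 0.0401479 bbl.
0.279607 − 0.0401479 ≈ 0.2395 bbl.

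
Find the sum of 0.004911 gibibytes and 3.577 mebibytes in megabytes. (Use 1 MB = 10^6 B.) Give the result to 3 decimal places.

9.024 MB

0.004911 GiB = 5.27315 MB and 3.577 MiB = 3.75076 MB.
5.27315 + 3.75076 ≈ 9.024 MB.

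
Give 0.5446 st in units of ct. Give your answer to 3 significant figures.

1 stone = 31751.5 carats.
Then 0.5446 × 31751.5 ≈ 17300 ct.

17300 carats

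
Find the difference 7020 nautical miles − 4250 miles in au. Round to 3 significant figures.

7020 nmi = 8.69066 × 10^-5 au and 4250 mi = 4.57207 × 10^-5 au.
8.69066 × 10^-5 − 4.57207 × 10^-5 ≈ 4.12 × 10^-5 au.

4.12 × 10^-5 au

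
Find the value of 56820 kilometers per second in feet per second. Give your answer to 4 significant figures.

1 km/s = 3280.84 ft/s.
Then 56820 × 3280.84 ≈ 1.864e+8 ft/s.

1.864e+8 ft/s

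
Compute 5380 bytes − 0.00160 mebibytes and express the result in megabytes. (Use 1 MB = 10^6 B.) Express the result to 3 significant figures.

5380 B = 0.00538000 MB and 0.00160 MiB = 0.00167772 MB.
0.00538000 − 0.00167772 ≈ 0.00370 MB.

0.00370 MB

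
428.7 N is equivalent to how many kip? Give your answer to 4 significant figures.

0.09638 kips

1 N = 0.000224809 kips.
Then 428.7 × 0.000224809 ≈ 0.09638 kip.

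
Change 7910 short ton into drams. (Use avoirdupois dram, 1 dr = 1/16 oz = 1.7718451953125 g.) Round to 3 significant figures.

1 short ton = 512000 dr.
Then 7910 × 512000 ≈ 4.05 × 10^9 dr.

4.05 × 10^9 dr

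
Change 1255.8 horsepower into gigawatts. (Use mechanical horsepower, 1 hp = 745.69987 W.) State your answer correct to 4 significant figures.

1 hp = 7.456999 × 10^-7 gigawatts.
So 1255.8 × 7.456999 × 10^-7 ≈ 0.0009364 GW.

0.0009364 GW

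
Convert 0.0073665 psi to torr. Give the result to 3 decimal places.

0.381 torr

1 pound per square inch = 51.7149 torr.
So 0.0073665 × 51.7149 ≈ 0.381 torr.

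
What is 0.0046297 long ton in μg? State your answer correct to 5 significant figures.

1 long ton = 1.01605 × 10^12 μg.
Then 0.0046297 × 1.01605 × 10^12 ≈ 4.7040 × 10^9 μg.

4.7040 × 10^9 micrograms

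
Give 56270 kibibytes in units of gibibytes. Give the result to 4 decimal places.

1 KiB = 9.53674 × 10^-7 GiB.
56270 × 9.53674 × 10^-7 ≈ 0.0537 GiB.

0.0537 gibibytes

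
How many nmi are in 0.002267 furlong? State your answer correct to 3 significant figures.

1 furlong = 0.108622 nmi.
So 0.002267 × 0.108622 ≈ 0.000246 nmi.

0.000246 nmi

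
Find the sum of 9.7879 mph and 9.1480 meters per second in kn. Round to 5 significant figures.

26.288 kn

9.7879 mph = 8.50545 kn and 9.1480 m/s = 17.7823 kn.
8.50545 + 17.7823 ≈ 26.288 kn.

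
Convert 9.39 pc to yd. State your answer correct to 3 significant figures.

3.17 × 10^17 yards

1 parsec = 3.37454 × 10^16 yards.
Then 9.39 × 3.37454 × 10^16 ≈ 3.17 × 10^17 yd.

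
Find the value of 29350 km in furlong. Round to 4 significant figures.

1 kilometer = 4.97097 furlong.
So 29350 × 4.97097 ≈ 145900 furlong.

145900 furlong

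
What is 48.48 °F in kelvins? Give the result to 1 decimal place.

282.3 kelvins

K = (°F + 459.67) × 5/9.
Applying the formula gives 282.3 K.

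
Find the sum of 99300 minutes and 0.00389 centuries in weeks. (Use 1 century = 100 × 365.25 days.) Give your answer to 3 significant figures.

30.1 weeks

99300 min = 9.85119 wk and 0.00389 century = 20.2975 wk.
9.85119 + 20.2975 ≈ 30.1 wk.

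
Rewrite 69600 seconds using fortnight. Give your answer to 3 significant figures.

0.0575 fortnights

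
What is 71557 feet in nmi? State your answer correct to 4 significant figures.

1 foot = 0.000164579 nmi.
Thus 71557 × 0.000164579 ≈ 11.78 nmi.

11.78 nautical miles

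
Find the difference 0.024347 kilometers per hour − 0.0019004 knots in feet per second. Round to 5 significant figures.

0.018981 feet per second

0.024347 km/h = 0.0221885 ft/s and 0.0019004 kn = 0.00320751 ft/s.
0.0221885 − 0.00320751 ≈ 0.018981 ft/s.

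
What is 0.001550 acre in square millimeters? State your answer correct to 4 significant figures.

1 acre = 4.04686 × 10^9 mm².
So 0.001550 × 4.04686 × 10^9 ≈ 6.273 × 10^6 mm².

6.273 × 10^6 square millimeters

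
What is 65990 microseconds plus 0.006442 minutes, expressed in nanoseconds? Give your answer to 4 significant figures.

4.525 × 10^8 ns

65990 μs = 6.59900 × 10^7 ns and 0.006442 min = 3.86520 × 10^8 ns.
6.59900 × 10^7 + 3.86520 × 10^8 ≈ 4.525 × 10^8 ns.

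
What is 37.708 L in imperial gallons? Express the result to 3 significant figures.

8.29 imperial gallons

1 L = 0.219969 imperial gallons.
37.708 × 0.219969 ≈ 8.29 imp gal.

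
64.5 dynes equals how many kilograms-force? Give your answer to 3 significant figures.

6.58e-5 kilograms-force

1 dyn = 1.01972e-6 kilograms-force.
Thus 64.5 × 1.01972e-6 ≈ 6.58e-5 kgf.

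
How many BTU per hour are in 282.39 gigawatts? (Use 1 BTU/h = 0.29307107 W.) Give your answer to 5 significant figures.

1 gigawatt = 3.41214e+9 BTU per hour.
So 282.39 × 3.41214e+9 ≈ 9.6355e+11 BTU/h.

9.6355e+11 BTU/h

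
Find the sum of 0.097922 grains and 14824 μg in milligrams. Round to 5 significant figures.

21.169 mg

0.097922 gr = 6.34524 mg and 14824 μg = 14.8240 mg.
6.34524 + 14.8240 ≈ 21.169 mg.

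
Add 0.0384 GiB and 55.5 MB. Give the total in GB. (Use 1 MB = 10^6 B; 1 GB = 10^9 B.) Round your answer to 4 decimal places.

0.0967 GB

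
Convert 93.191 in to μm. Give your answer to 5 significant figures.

2.3671 × 10^6 micrometers

1 in = 25400.0 micrometers.
Then 93.191 × 25400.0 ≈ 2.3671 × 10^6 μm.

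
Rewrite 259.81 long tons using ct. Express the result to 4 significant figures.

1.320 × 10^9 ct

1 long ton = 5.08023 × 10^6 ct.
Thus 259.81 × 5.08023 × 10^6 ≈ 1.320 × 10^9 ct.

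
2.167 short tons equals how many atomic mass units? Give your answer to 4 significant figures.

1 short ton = 5.46319e+29 u.
Then 2.167 × 5.46319e+29 ≈ 1.184e+30 u.

1.184e+30 u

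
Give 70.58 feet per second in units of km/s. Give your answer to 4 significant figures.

1 foot per second = 0.000304800 kilometers per second.
Thus 70.58 × 0.000304800 ≈ 0.02151 km/s.

0.02151 kilometers per second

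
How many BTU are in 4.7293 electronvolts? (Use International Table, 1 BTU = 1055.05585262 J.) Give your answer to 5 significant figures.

7.1818e-22 BTU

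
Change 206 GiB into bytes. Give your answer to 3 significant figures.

2.21 × 10^11 bytes

1 gibibyte = 1.07374 × 10^9 B.
So 206 × 1.07374 × 10^9 ≈ 2.21 × 10^11 B.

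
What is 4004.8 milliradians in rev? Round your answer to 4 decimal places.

1 mrad = 0.000159155 rev.
Thus 4004.8 × 0.000159155 ≈ 0.6374 rev.

0.6374 rev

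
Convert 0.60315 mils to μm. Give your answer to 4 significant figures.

1 mil = 25.4000 micrometers.
0.60315 × 25.4000 ≈ 15.32 μm.

15.32 μm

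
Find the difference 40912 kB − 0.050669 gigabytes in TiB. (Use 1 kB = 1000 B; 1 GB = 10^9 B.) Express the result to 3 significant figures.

-8.87e-6 TiB

40912 kB = 3.72092e-5 TiB and 0.050669 GB = 4.60832e-5 TiB.
3.72092e-5 − 4.60832e-5 ≈ -8.87e-6 TiB.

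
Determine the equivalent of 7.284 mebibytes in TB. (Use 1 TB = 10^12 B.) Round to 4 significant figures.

7.638e-6 terabytes

1 MiB = 1.04858e-6 TB.
Thus 7.284 × 1.04858e-6 ≈ 7.638e-6 TB.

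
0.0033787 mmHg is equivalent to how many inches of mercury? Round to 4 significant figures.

1 mmHg = 0.0393701 inHg.
0.0033787 × 0.0393701 ≈ 0.0001330 inHg.

0.0001330 inHg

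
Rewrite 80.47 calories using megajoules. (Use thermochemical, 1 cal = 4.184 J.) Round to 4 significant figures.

0.0003367 megajoules

1 calorie = 4.18400 × 10^-6 megajoules.
80.47 × 4.18400 × 10^-6 ≈ 0.0003367 MJ.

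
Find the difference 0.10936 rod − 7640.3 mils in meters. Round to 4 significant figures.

0.10936 rod = 0.549993 m and 7640.3 mil = 0.194064 m.
0.549993 − 0.194064 ≈ 0.3559 m.

0.3559 m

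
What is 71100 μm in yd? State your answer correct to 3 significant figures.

0.0778 yd

1 micrometer = 1.09361e-6 yards.
So 71100 × 1.09361e-6 ≈ 0.0778 yd.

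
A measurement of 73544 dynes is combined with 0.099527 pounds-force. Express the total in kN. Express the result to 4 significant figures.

0.001178 kN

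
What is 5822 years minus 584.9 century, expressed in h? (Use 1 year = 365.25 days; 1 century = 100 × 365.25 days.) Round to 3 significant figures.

5822 yr = 5.10357e+7 h and 584.9 century = 5.12723e+8 h.
5.10357e+7 − 5.12723e+8 ≈ -4.62e+8 h.

-4.62e+8 h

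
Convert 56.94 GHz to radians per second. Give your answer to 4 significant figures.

3.578 × 10^11 rad/s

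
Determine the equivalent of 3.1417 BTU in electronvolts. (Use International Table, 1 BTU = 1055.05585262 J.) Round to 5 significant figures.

2.0689e+22 eV

1 BTU = 6.58514e+21 electronvolts.
3.1417 × 6.58514e+21 ≈ 2.0689e+22 eV.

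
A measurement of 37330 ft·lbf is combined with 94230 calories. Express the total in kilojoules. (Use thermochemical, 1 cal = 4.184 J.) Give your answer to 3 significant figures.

37330 ft·lbf = 50.6127 kJ and 94230 cal = 394.258 kJ.
50.6127 + 394.258 ≈ 445 kJ.

445 kJ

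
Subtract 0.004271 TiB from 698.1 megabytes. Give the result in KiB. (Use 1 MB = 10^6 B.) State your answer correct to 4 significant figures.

698.1 MB = 681738 KiB and 0.004271 TiB = 4.58595e+6 KiB.
681738 − 4.58595e+6 ≈ -3.904e+6 KiB.

-3.904e+6 KiB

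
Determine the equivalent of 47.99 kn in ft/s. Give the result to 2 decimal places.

81.00 ft/s

1 knot = 1.68781 ft/s.
So 47.99 × 1.68781 ≈ 81.00 ft/s.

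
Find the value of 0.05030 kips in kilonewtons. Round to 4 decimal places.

0.2237 kN

1 kip = 4.44822 kilonewtons.
Thus 0.05030 × 4.44822 ≈ 0.2237 kN.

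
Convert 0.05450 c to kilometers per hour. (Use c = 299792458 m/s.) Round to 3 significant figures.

5.88e+7 km/h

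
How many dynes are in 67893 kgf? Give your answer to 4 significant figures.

6.658e+10 dyn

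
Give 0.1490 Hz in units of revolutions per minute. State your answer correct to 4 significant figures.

1 Hz = 60.0000 rpm.
0.1490 × 60.0000 ≈ 8.940 rpm.

8.940 rpm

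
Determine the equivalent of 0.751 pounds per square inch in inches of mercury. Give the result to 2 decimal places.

1.53 inHg

1 pound per square inch = 2.03602 inches of mercury.
So 0.751 × 2.03602 ≈ 1.53 inHg.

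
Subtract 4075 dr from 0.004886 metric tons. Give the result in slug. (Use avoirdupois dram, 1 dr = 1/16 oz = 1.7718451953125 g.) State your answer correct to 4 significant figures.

0.004886 t = 0.334797 slug and 4075 dr = 0.494746 slug.
0.334797 − 0.494746 ≈ -0.1599 slug.

-0.1599 slug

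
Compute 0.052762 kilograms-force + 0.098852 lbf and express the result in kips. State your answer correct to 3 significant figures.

0.000215 kips

0.052762 kgf = 0.000116320 kip and 0.098852 lbf = 9.88520 × 10^-5 kip.
0.000116320 + 9.88520 × 10^-5 ≈ 0.000215 kip.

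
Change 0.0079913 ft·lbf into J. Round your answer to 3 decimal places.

0.011 J

1 foot-pound = 1.35582 J.
Thus 0.0079913 × 1.35582 ≈ 0.011 J.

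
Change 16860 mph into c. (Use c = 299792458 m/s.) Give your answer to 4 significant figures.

2.514e-5 c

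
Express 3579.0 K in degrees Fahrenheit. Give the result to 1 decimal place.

5982.5 °F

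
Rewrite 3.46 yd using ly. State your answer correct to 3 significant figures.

3.34 × 10^-16 ly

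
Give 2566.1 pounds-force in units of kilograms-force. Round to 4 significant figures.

1164 kgf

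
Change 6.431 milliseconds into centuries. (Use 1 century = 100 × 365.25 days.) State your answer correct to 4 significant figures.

2.038e-12 centuries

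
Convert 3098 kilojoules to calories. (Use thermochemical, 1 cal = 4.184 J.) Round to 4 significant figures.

740400 cal

1 kJ = 239.006 calories.
3098 × 239.006 ≈ 740400 cal.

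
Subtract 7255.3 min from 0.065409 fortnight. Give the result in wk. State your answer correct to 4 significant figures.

-0.5890 wk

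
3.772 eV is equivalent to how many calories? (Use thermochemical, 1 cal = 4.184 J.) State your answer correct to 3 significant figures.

1.44 × 10^-19 calories

1 electronvolt = 3.82929 × 10^-20 cal.
3.772 × 3.82929 × 10^-20 ≈ 1.44 × 10^-19 cal.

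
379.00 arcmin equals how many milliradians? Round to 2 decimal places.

110.25 mrad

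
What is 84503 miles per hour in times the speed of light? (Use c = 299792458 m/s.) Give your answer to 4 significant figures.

0.0001260 c

1 mph = 1.49116e-9 c.
Then 84503 × 1.49116e-9 ≈ 0.0001260 c.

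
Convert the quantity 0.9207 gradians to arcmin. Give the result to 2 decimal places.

1 grad = 54.0000 arcmin.
Thus 0.9207 × 54.0000 ≈ 49.72 arcmin.

49.72 arcmin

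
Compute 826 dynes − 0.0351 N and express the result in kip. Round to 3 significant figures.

-6.03 × 10^-6 kip

826 dyn = 1.85692 × 10^-6 kip and 0.0351 N = 7.89079 × 10^-6 kip.
1.85692 × 10^-6 − 7.89079 × 10^-6 ≈ -6.03 × 10^-6 kip.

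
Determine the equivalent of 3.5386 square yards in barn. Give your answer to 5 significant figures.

2.9587 × 10^28 barn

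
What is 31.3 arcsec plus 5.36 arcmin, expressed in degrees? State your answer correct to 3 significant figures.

0.0980 °

31.3 arcsec = 0.00869444 ° and 5.36 arcmin = 0.0893333 °.
0.00869444 + 0.0893333 ≈ 0.0980 °.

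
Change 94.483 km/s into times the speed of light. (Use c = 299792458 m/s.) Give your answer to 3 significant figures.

0.000315 c

1 km/s = 3.33564e-6 c.
Thus 94.483 × 3.33564e-6 ≈ 0.000315 c.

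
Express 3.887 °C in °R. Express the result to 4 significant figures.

498.7 °R

°R = (°C + 273.15) × 9/5.
Applying the formula gives 498.7 °R.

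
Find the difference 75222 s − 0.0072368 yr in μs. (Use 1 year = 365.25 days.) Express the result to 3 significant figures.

75222 s = 7.52220e+10 μs and 0.0072368 yr = 2.28376e+11 μs.
7.52220e+10 − 2.28376e+11 ≈ -1.53e+11 μs.

-1.53e+11 μs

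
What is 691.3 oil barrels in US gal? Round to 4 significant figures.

1 bbl = 42.0000 US gal.
So 691.3 × 42.0000 ≈ 29030 US gal.

29030 US gal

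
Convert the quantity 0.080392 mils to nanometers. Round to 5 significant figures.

2042.0 nanometers

1 mil = 25400.0 nm.
So 0.080392 × 25400.0 ≈ 2042.0 nm.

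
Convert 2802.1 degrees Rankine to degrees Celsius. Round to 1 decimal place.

1283.6 °C

°R = (°C + 273.15) × 9/5.
Applying the formula gives 1283.6 °C.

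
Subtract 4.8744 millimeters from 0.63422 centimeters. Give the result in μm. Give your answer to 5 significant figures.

1467.8 μm

0.63422 cm = 6342.20 μm and 4.8744 mm = 4874.40 μm.
6342.20 − 4874.40 ≈ 1467.8 μm.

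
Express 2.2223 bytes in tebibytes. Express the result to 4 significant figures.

2.021e-12 tebibytes

1 B = 9.09495e-13 TiB.
Then 2.2223 × 9.09495e-13 ≈ 2.021e-12 TiB.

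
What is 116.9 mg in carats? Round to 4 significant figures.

1 mg = 0.00500000 carats.
So 116.9 × 0.00500000 ≈ 0.5845 ct.

0.5845 ct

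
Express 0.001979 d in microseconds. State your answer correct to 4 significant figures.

1.710 × 10^8 μs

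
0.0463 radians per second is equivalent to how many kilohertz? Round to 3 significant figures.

7.37e-6 kHz

1 radian per second = 0.000159155 kHz.
Thus 0.0463 × 0.000159155 ≈ 7.37e-6 kHz.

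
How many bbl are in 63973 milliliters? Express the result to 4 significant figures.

0.4024 bbl

1 milliliter = 6.28981 × 10^-6 oil barrels.
Thus 63973 × 6.28981 × 10^-6 ≈ 0.4024 bbl.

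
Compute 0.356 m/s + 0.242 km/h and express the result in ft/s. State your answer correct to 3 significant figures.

1.39 ft/s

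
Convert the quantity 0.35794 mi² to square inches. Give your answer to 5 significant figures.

1.4369 × 10^9 in²

1 mi² = 4.01449 × 10^9 square inches.
Thus 0.35794 × 4.01449 × 10^9 ≈ 1.4369 × 10^9 in².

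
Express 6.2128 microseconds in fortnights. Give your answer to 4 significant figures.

5.136e-12 fortnights

1 μs = 8.26720e-13 fortnight.
So 6.2128 × 8.26720e-13 ≈ 5.136e-12 fortnight.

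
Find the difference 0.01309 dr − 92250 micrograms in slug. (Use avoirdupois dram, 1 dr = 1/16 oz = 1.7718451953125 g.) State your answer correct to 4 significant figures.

-4.732 × 10^-6 slugs

0.01309 dr = 1.58926 × 10^-6 slug and 92250 μg = 6.32113 × 10^-6 slug.
1.58926 × 10^-6 − 6.32113 × 10^-6 ≈ -4.732 × 10^-6 slug.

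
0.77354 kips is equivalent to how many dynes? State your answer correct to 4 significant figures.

3.441 × 10^8 dyn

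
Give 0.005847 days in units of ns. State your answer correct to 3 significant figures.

5.05e+11 nanoseconds

1 d = 8.64000e+13 nanoseconds.
0.005847 × 8.64000e+13 ≈ 5.05e+11 ns.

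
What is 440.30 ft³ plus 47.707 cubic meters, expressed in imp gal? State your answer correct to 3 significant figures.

13200 imperial gallons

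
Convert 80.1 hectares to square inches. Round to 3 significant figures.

1.24e+9 square inches

1 ha = 1.55000e+7 in².
Thus 80.1 × 1.55000e+7 ≈ 1.24e+9 in².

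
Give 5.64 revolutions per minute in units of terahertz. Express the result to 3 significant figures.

1 rpm = 1.66667 × 10^-14 THz.
5.64 × 1.66667 × 10^-14 ≈ 9.40 × 10^-14 THz.

9.40 × 10^-14 terahertz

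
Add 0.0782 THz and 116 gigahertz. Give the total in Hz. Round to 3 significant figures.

1.94 × 10^11 hertz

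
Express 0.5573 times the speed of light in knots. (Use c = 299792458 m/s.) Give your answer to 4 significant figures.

1 c = 5.82750 × 10^8 knots.
So 0.5573 × 5.82750 × 10^8 ≈ 3.248 × 10^8 kn.

3.248 × 10^8 kn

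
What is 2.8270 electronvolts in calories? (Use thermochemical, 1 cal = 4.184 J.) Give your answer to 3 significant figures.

1.08 × 10^-19 calories

1 eV = 3.82929 × 10^-20 calories.
2.8270 × 3.82929 × 10^-20 ≈ 1.08 × 10^-19 cal.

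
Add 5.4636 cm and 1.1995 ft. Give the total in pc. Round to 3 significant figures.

5.4636 cm = 1.77063 × 10^-18 pc and 1.1995 ft = 1.18485 × 10^-17 pc.
1.77063 × 10^-18 + 1.18485 × 10^-17 ≈ 1.36 × 10^-17 pc.

1.36 × 10^-17 pc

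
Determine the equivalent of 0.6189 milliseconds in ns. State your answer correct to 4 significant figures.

618900 nanoseconds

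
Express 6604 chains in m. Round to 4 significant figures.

132900 m

1 chain = 20.1168 meters.
Thus 6604 × 20.1168 ≈ 132900 m.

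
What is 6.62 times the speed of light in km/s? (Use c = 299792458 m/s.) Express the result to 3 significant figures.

1.98e+6 kilometers per second

1 speed of light = 299792 kilometers per second.
So 6.62 × 299792 ≈ 1.98e+6 km/s.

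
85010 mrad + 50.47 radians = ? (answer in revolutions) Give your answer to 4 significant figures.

21.56 rev

85010 mrad = 13.5298 rev and 50.47 rad = 8.03255 rev.
13.5298 + 8.03255 ≈ 21.56 rev.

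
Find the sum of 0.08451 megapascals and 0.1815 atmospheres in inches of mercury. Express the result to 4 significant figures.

0.08451 MPa = 24.9558 inHg and 0.1815 atm = 5.43071 inHg.
24.9558 + 5.43071 ≈ 30.39 inHg.

30.39 inHg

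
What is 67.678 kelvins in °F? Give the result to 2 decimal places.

K = (°F + 459.67) × 5/9.
Applying the formula gives -337.85 °F.

-337.85 °F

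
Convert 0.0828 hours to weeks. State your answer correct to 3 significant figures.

0.000493 wk

1 hour = 0.00595238 weeks.
Thus 0.0828 × 0.00595238 ≈ 0.000493 wk.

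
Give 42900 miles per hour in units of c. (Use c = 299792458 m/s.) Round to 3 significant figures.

6.40e-5 times the speed of light

1 mile per hour = 1.49116e-9 times the speed of light.
Thus 42900 × 1.49116e-9 ≈ 6.40e-5 c.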